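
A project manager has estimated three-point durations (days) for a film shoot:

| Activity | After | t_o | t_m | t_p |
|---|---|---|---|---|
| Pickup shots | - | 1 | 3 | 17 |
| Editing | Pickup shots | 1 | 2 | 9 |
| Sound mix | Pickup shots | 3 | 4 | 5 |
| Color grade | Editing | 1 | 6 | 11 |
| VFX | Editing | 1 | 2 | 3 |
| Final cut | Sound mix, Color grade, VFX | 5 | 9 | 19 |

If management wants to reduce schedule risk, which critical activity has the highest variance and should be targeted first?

te_Pickup shots = (1 + 4·3 + 17)/6 = 30/6 = 5; σ²_Pickup shots = ((17−1)/6)² = 7.111
te_Editing = (1 + 4·2 + 9)/6 = 18/6 = 3; σ²_Editing = ((9−1)/6)² = 1.778
te_Sound mix = (3 + 4·4 + 5)/6 = 24/6 = 4; σ²_Sound mix = ((5−3)/6)² = 0.111
te_Color grade = (1 + 4·6 + 11)/6 = 36/6 = 6; σ²_Color grade = ((11−1)/6)² = 2.778
te_VFX = (1 + 4·2 + 3)/6 = 12/6 = 2; σ²_VFX = ((3−1)/6)² = 0.111
te_Final cut = (5 + 4·9 + 19)/6 = 60/6 = 10; σ²_Final cut = ((19−5)/6)² = 5.444

Forward pass:
ES_Pickup shots = 0; EF_Pickup shots = 5
ES_Editing = 5; EF_Editing = 5+3 = 8
ES_Sound mix = 5; EF_Sound mix = 5+4 = 9
ES_Color grade = 8; EF_Color grade = 8+6 = 14
ES_VFX = 8; EF_VFX = 8+2 = 10
ES_Final cut = max(EF_Sound mix=9, EF_Color grade=14, EF_VFX=10) = 14; EF_Final cut = 14+10 = 24
Expected project duration μ = 24 days. Critical path: Pickup shots → Editing → Color grade → Final cut.

Variances on critical path: σ²_Pickup shots=7.111, σ²_Editing=1.778, σ²_Color grade=2.778, σ²_Final cut=5.444.
Largest is σ²_Pickup shots = 7.111.

Pickup shots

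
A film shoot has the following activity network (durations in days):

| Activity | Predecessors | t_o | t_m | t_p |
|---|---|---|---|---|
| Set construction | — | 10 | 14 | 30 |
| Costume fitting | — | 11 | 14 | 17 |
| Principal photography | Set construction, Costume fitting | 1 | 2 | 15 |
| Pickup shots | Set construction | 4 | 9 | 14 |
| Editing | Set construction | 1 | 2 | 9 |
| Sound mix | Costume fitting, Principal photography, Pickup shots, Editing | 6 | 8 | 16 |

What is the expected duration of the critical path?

34 days

te_Set construction = (10 + 4·14 + 30)/6 = 96/6 = 16
te_Costume fitting = (11 + 4·14 + 17)/6 = 84/6 = 14
te_Principal photography = (1 + 4·2 + 15)/6 = 24/6 = 4
te_Pickup shots = (4 + 4·9 + 14)/6 = 54/6 = 9
te_Editing = (1 + 4·2 + 9)/6 = 18/6 = 3
te_Sound mix = (6 + 4·8 + 16)/6 = 54/6 = 9

Forward pass:
ES_Set construction = 0; EF_Set construction = 16
ES_Costume fitting = 0; EF_Costume fitting = 14
ES_Principal photography = max(EF_Set construction=16, EF_Costume fitting=14) = 16; EF_Principal photography = 16+4 = 20
ES_Pickup shots = 16; EF_Pickup shots = 16+9 = 25
ES_Editing = 16; EF_Editing = 16+3 = 19
ES_Sound mix = max(EF_Costume fitting=14, EF_Principal photography=20, EF_Pickup shots=25, EF_Editing=19) = 25; EF_Sound mix = 25+9 = 34
Expected project duration μ = 34 days. Critical path: Set construction → Pickup shots → Sound mix.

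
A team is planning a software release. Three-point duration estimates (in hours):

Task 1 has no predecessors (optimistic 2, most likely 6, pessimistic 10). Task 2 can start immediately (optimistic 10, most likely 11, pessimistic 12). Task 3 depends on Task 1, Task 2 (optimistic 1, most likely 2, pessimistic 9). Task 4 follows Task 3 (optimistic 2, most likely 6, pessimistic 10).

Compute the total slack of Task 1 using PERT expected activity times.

5 hours

te_Task 1 = (2 + 4·6 + 10)/6 = 36/6 = 6
te_Task 2 = (10 + 4·11 + 12)/6 = 66/6 = 11
te_Task 3 = (1 + 4·2 + 9)/6 = 18/6 = 3
te_Task 4 = (2 + 4·6 + 10)/6 = 36/6 = 6

Forward pass:
ES_Task 1 = 0; EF_Task 1 = 6
ES_Task 2 = 0; EF_Task 2 = 11
ES_Task 3 = max(EF_Task 1=6, EF_Task 2=11) = 11; EF_Task 3 = 11+3 = 14
ES_Task 4 = 14; EF_Task 4 = 14+6 = 20
Expected project duration μ = 20 hours. Critical path: Task 2 → Task 3 → Task 4.

Backward pass:
LF_Task 4 = 20; LS_Task 4 = 20−6 = 14
LF_Task 3 = LS_Task 4 = 14; LS_Task 3 = 14−3 = 11
LF_Task 2 = LS_Task 3 = 11; LS_Task 2 = 11−11 = 0
LF_Task 1 = LS_Task 3 = 11; LS_Task 1 = 11−6 = 5
Slack_Task 1 = LS_Task 1 − ES_Task 1 = 5 − 0 = 5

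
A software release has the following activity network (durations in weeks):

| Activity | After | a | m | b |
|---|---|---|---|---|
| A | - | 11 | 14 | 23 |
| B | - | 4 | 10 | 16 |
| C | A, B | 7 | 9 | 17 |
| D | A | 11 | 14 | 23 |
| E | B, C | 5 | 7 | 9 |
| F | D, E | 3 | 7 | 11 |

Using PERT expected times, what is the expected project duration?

39 weeks

te_A = (11 + 4·14 + 23)/6 = 90/6 = 15
te_B = (4 + 4·10 + 16)/6 = 60/6 = 10
te_C = (7 + 4·9 + 17)/6 = 60/6 = 10
te_D = (11 + 4·14 + 23)/6 = 90/6 = 15
te_E = (5 + 4·7 + 9)/6 = 42/6 = 7
te_F = (3 + 4·7 + 11)/6 = 42/6 = 7

Forward pass:
ES_A = 0; EF_A = 15
ES_B = 0; EF_B = 10
ES_C = max(EF_A=15, EF_B=10) = 15; EF_C = 15+10 = 25
ES_D = 15; EF_D = 15+15 = 30
ES_E = max(EF_B=10, EF_C=25) = 25; EF_E = 25+7 = 32
ES_F = max(EF_D=30, EF_E=32) = 32; EF_F = 32+7 = 39
Expected project duration μ = 39 weeks. Critical path: A → C → E → F.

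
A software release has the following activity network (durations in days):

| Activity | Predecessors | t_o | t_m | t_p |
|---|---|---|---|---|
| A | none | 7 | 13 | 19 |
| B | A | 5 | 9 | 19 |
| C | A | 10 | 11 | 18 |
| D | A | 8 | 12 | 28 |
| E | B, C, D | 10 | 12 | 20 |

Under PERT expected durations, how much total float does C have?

2 days

te_A = (7 + 4·13 + 19)/6 = 78/6 = 13
te_B = (5 + 4·9 + 19)/6 = 60/6 = 10
te_C = (10 + 4·11 + 18)/6 = 72/6 = 12
te_D = (8 + 4·12 + 28)/6 = 84/6 = 14
te_E = (10 + 4·12 + 20)/6 = 78/6 = 13

Forward pass:
ES_A = 0; EF_A = 13
ES_B = 13; EF_B = 13+10 = 23
ES_C = 13; EF_C = 13+12 = 25
ES_D = 13; EF_D = 13+14 = 27
ES_E = max(EF_B=23, EF_C=25, EF_D=27) = 27; EF_E = 27+13 = 40
Expected project duration μ = 40 days. Critical path: A → D → E.

Backward pass:
LF_E = 40; LS_E = 40−13 = 27
LF_D = LS_E = 27; LS_D = 27−14 = 13
LF_C = LS_E = 27; LS_C = 27−12 = 15
LF_B = LS_E = 27; LS_B = 27−10 = 17
LF_A = min(LS_B=17, LS_C=15, LS_D=13) = 13; LS_A = 13−13 = 0
Slack_C = LS_C − ES_C = 15 − 13 = 2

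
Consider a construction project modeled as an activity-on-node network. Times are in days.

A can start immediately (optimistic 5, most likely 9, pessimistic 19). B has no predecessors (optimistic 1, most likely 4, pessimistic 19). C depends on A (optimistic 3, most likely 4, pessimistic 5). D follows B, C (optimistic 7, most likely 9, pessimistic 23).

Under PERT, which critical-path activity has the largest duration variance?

D

te_A = (5 + 4·9 + 19)/6 = 60/6 = 10; σ²_A = ((19−5)/6)² = 5.444
te_B = (1 + 4·4 + 19)/6 = 36/6 = 6; σ²_B = ((19−1)/6)² = 9.000
te_C = (3 + 4·4 + 5)/6 = 24/6 = 4; σ²_C = ((5−3)/6)² = 0.111
te_D = (7 + 4·9 + 23)/6 = 66/6 = 11; σ²_D = ((23−7)/6)² = 7.111

Forward pass:
ES_A = 0; EF_A = 10
ES_B = 0; EF_B = 6
ES_C = 10; EF_C = 10+4 = 14
ES_D = max(EF_B=6, EF_C=14) = 14; EF_D = 14+11 = 25
Expected project duration μ = 25 days. Critical path: A → C → D.

Variances on critical path: σ²_A=5.444, σ²_C=0.111, σ²_D=7.111.
Largest is σ²_D = 7.111.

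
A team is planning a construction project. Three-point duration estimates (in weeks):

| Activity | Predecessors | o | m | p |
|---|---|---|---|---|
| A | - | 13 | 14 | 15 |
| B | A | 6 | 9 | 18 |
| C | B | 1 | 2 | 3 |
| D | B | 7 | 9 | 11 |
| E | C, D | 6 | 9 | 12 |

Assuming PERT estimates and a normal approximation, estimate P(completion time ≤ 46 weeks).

0.955

te_A = (13 + 4·14 + 15)/6 = 84/6 = 14; σ²_A = ((15−13)/6)² = 0.111
te_B = (6 + 4·9 + 18)/6 = 60/6 = 10; σ²_B = ((18−6)/6)² = 4.000
te_C = (1 + 4·2 + 3)/6 = 12/6 = 2; σ²_C = ((3−1)/6)² = 0.111
te_D = (7 + 4·9 + 11)/6 = 54/6 = 9; σ²_D = ((11−7)/6)² = 0.444
te_E = (6 + 4·9 + 12)/6 = 54/6 = 9; σ²_E = ((12−6)/6)² = 1.000

Forward pass:
ES_A = 0; EF_A = 14
ES_B = 14; EF_B = 14+10 = 24
ES_C = 24; EF_C = 24+2 = 26
ES_D = 24; EF_D = 24+9 = 33
ES_E = max(EF_C=26, EF_D=33) = 33; EF_E = 33+9 = 42
Expected project duration μ = 42 weeks. Critical path: A → B → D → E.

Variance along critical path = 0.111 + 4.000 + 0.444 + 1.000 = 5.556; σ = √5.556 = 2.357 weeks.
Z = (46 − 42) / 2.357 = 1.697
P(T ≤ 46) = Φ(1.697) ≈ 0.955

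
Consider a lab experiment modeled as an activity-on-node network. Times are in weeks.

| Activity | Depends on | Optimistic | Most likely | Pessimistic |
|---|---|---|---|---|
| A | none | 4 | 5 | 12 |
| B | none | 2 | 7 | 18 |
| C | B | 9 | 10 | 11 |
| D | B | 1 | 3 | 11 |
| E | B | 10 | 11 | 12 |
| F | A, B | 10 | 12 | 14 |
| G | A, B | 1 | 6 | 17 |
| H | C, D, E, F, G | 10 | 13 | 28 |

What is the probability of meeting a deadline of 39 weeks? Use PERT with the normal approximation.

te_A = (4 + 4·5 + 12)/6 = 36/6 = 6; σ²_A = ((12−4)/6)² = 1.778
te_B = (2 + 4·7 + 18)/6 = 48/6 = 8; σ²_B = ((18−2)/6)² = 7.111
te_C = (9 + 4·10 + 11)/6 = 60/6 = 10; σ²_C = ((11−9)/6)² = 0.111
te_D = (1 + 4·3 + 11)/6 = 24/6 = 4; σ²_D = ((11−1)/6)² = 2.778
te_E = (10 + 4·11 + 12)/6 = 66/6 = 11; σ²_E = ((12−10)/6)² = 0.111
te_F = (10 + 4·12 + 14)/6 = 72/6 = 12; σ²_F = ((14−10)/6)² = 0.444
te_G = (1 + 4·6 + 17)/6 = 42/6 = 7; σ²_G = ((17−1)/6)² = 7.111
te_H = (10 + 4·13 + 28)/6 = 90/6 = 15; σ²_H = ((28−10)/6)² = 9.000

Forward pass:
ES_A = 0; EF_A = 6
ES_B = 0; EF_B = 8
ES_C = 8; EF_C = 8+10 = 18
ES_D = 8; EF_D = 8+4 = 12
ES_E = 8; EF_E = 8+11 = 19
ES_F = max(EF_A=6, EF_B=8) = 8; EF_F = 8+12 = 20
ES_G = max(EF_A=6, EF_B=8) = 8; EF_G = 8+7 = 15
ES_H = max(EF_C=18, EF_D=12, EF_E=19, EF_F=20, EF_G=15) = 20; EF_H = 20+15 = 35
Expected project duration μ = 35 weeks. Critical path: B → F → H.

Variance along critical path = 7.111 + 0.444 + 9.000 = 16.556; σ = √16.556 = 4.069 weeks.
Z = (39 − 35) / 4.069 = 0.983
P(T ≤ 39) = Φ(0.983) ≈ 0.837

0.837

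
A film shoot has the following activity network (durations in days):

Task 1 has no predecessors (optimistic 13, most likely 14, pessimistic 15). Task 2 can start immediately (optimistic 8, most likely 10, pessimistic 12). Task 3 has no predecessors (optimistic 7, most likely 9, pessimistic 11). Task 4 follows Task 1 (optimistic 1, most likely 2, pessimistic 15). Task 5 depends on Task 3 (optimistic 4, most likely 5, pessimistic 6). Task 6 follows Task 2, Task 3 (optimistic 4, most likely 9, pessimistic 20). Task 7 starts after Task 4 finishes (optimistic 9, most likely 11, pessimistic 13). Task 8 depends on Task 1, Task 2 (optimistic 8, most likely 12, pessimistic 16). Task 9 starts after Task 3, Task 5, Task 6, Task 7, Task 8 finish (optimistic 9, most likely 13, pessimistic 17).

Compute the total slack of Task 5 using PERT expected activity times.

te_Task 1 = (13 + 4·14 + 15)/6 = 84/6 = 14
te_Task 2 = (8 + 4·10 + 12)/6 = 60/6 = 10
te_Task 3 = (7 + 4·9 + 11)/6 = 54/6 = 9
te_Task 4 = (1 + 4·2 + 15)/6 = 24/6 = 4
te_Task 5 = (4 + 4·5 + 6)/6 = 30/6 = 5
te_Task 6 = (4 + 4·9 + 20)/6 = 60/6 = 10
te_Task 7 = (9 + 4·11 + 13)/6 = 66/6 = 11
te_Task 8 = (8 + 4·12 + 16)/6 = 72/6 = 12
te_Task 9 = (9 + 4·13 + 17)/6 = 78/6 = 13

Forward pass:
ES_Task 1 = 0; EF_Task 1 = 14
ES_Task 2 = 0; EF_Task 2 = 10
ES_Task 3 = 0; EF_Task 3 = 9
ES_Task 4 = 14; EF_Task 4 = 14+4 = 18
ES_Task 5 = 9; EF_Task 5 = 9+5 = 14
ES_Task 6 = max(EF_Task 2=10, EF_Task 3=9) = 10; EF_Task 6 = 10+10 = 20
ES_Task 7 = 18; EF_Task 7 = 18+11 = 29
ES_Task 8 = max(EF_Task 1=14, EF_Task 2=10) = 14; EF_Task 8 = 14+12 = 26
ES_Task 9 = max(EF_Task 3=9, EF_Task 5=14, EF_Task 6=20, EF_Task 7=29, EF_Task 8=26) = 29; EF_Task 9 = 29+13 = 42
Expected project duration μ = 42 days. Critical path: Task 1 → Task 4 → Task 7 → Task 9.

Backward pass:
LF_Task 9 = 42; LS_Task 9 = 42−13 = 29
LF_Task 8 = LS_Task 9 = 29; LS_Task 8 = 29−12 = 17
LF_Task 7 = LS_Task 9 = 29; LS_Task 7 = 29−11 = 18
LF_Task 6 = LS_Task 9 = 29; LS_Task 6 = 29−10 = 19
LF_Task 5 = LS_Task 9 = 29; LS_Task 5 = 29−5 = 24
LF_Task 4 = LS_Task 7 = 18; LS_Task 4 = 18−4 = 14
LF_Task 3 = min(LS_Task 5=24, LS_Task 6=19, LS_Task 9=29) = 19; LS_Task 3 = 19−9 = 10
LF_Task 2 = min(LS_Task 6=19, LS_Task 8=17) = 17; LS_Task 2 = 17−10 = 7
LF_Task 1 = min(LS_Task 4=14, LS_Task 8=17) = 14; LS_Task 1 = 14−14 = 0
Slack_Task 5 = LS_Task 5 − ES_Task 5 = 24 − 9 = 15

15 days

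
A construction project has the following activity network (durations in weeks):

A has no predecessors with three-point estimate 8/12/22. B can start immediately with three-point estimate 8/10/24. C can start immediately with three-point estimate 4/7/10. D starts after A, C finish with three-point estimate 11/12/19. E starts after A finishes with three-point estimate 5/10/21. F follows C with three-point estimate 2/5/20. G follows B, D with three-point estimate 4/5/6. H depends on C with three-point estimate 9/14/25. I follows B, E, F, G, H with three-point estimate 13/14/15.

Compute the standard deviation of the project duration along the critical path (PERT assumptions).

te_A = (8 + 4·12 + 22)/6 = 78/6 = 13; σ²_A = ((22−8)/6)² = 5.444
te_B = (8 + 4·10 + 24)/6 = 72/6 = 12; σ²_B = ((24−8)/6)² = 7.111
te_C = (4 + 4·7 + 10)/6 = 42/6 = 7; σ²_C = ((10−4)/6)² = 1.000
te_D = (11 + 4·12 + 19)/6 = 78/6 = 13; σ²_D = ((19−11)/6)² = 1.778
te_E = (5 + 4·10 + 21)/6 = 66/6 = 11; σ²_E = ((21−5)/6)² = 7.111
te_F = (2 + 4·5 + 20)/6 = 42/6 = 7; σ²_F = ((20−2)/6)² = 9.000
te_G = (4 + 4·5 + 6)/6 = 30/6 = 5; σ²_G = ((6−4)/6)² = 0.111
te_H = (9 + 4·14 + 25)/6 = 90/6 = 15; σ²_H = ((25−9)/6)² = 7.111
te_I = (13 + 4·14 + 15)/6 = 84/6 = 14; σ²_I = ((15−13)/6)² = 0.111

Forward pass:
ES_A = 0; EF_A = 13
ES_B = 0; EF_B = 12
ES_C = 0; EF_C = 7
ES_D = max(EF_A=13, EF_C=7) = 13; EF_D = 13+13 = 26
ES_E = 13; EF_E = 13+11 = 24
ES_F = 7; EF_F = 7+7 = 14
ES_G = max(EF_B=12, EF_D=26) = 26; EF_G = 26+5 = 31
ES_H = 7; EF_H = 7+15 = 22
ES_I = max(EF_B=12, EF_E=24, EF_F=14, EF_G=31, EF_H=22) = 31; EF_I = 31+14 = 45
Expected project duration μ = 45 weeks. Critical path: A → D → G → I.

Variance along critical path = 5.444 + 1.778 + 0.111 + 0.111 = 7.444
σ = √7.444 = 2.728 weeks

2.73 weeks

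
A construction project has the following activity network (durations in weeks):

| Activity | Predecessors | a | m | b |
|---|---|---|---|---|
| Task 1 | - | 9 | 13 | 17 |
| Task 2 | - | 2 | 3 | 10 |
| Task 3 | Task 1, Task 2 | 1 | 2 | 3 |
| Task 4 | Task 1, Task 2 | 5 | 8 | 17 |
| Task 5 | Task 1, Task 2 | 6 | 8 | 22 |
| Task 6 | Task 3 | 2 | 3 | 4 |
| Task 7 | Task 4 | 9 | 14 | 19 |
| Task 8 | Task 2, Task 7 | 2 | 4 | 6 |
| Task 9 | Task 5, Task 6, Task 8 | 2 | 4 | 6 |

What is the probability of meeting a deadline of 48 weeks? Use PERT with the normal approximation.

0.903

te_Task 1 = (9 + 4·13 + 17)/6 = 78/6 = 13; σ²_Task 1 = ((17−9)/6)² = 1.778
te_Task 2 = (2 + 4·3 + 10)/6 = 24/6 = 4; σ²_Task 2 = ((10−2)/6)² = 1.778
te_Task 3 = (1 + 4·2 + 3)/6 = 12/6 = 2; σ²_Task 3 = ((3−1)/6)² = 0.111
te_Task 4 = (5 + 4·8 + 17)/6 = 54/6 = 9; σ²_Task 4 = ((17−5)/6)² = 4.000
te_Task 5 = (6 + 4·8 + 22)/6 = 60/6 = 10; σ²_Task 5 = ((22−6)/6)² = 7.111
te_Task 6 = (2 + 4·3 + 4)/6 = 18/6 = 3; σ²_Task 6 = ((4−2)/6)² = 0.111
te_Task 7 = (9 + 4·14 + 19)/6 = 84/6 = 14; σ²_Task 7 = ((19−9)/6)² = 2.778
te_Task 8 = (2 + 4·4 + 6)/6 = 24/6 = 4; σ²_Task 8 = ((6−2)/6)² = 0.444
te_Task 9 = (2 + 4·4 + 6)/6 = 24/6 = 4; σ²_Task 9 = ((6−2)/6)² = 0.444

Forward pass:
ES_Task 1 = 0; EF_Task 1 = 13
ES_Task 2 = 0; EF_Task 2 = 4
ES_Task 3 = max(EF_Task 1=13, EF_Task 2=4) = 13; EF_Task 3 = 13+2 = 15
ES_Task 4 = max(EF_Task 1=13, EF_Task 2=4) = 13; EF_Task 4 = 13+9 = 22
ES_Task 5 = max(EF_Task 1=13, EF_Task 2=4) = 13; EF_Task 5 = 13+10 = 23
ES_Task 6 = 15; EF_Task 6 = 15+3 = 18
ES_Task 7 = 22; EF_Task 7 = 22+14 = 36
ES_Task 8 = max(EF_Task 2=4, EF_Task 7=36) = 36; EF_Task 8 = 36+4 = 40
ES_Task 9 = max(EF_Task 5=23, EF_Task 6=18, EF_Task 8=40) = 40; EF_Task 9 = 40+4 = 44
Expected project duration μ = 44 weeks. Critical path: Task 1 → Task 4 → Task 7 → Task 8 → Task 9.

Variance along critical path = 1.778 + 4.000 + 2.778 + 0.444 + 0.444 = 9.444; σ = √9.444 = 3.073 weeks.
Z = (48 − 44) / 3.073 = 1.302
P(T ≤ 48) = Φ(1.302) ≈ 0.903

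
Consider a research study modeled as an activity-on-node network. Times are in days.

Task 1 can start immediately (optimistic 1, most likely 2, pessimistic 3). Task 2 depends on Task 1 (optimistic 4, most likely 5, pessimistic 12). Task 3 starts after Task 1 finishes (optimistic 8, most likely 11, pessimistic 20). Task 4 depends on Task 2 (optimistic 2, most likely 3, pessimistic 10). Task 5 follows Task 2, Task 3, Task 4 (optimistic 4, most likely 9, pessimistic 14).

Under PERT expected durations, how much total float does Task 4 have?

te_Task 1 = (1 + 4·2 + 3)/6 = 12/6 = 2
te_Task 2 = (4 + 4·5 + 12)/6 = 36/6 = 6
te_Task 3 = (8 + 4·11 + 20)/6 = 72/6 = 12
te_Task 4 = (2 + 4·3 + 10)/6 = 24/6 = 4
te_Task 5 = (4 + 4·9 + 14)/6 = 54/6 = 9

Forward pass:
ES_Task 1 = 0; EF_Task 1 = 2
ES_Task 2 = 2; EF_Task 2 = 2+6 = 8
ES_Task 3 = 2; EF_Task 3 = 2+12 = 14
ES_Task 4 = 8; EF_Task 4 = 8+4 = 12
ES_Task 5 = max(EF_Task 2=8, EF_Task 3=14, EF_Task 4=12) = 14; EF_Task 5 = 14+9 = 23
Expected project duration μ = 23 days. Critical path: Task 1 → Task 3 → Task 5.

Backward pass:
LF_Task 5 = 23; LS_Task 5 = 23−9 = 14
LF_Task 4 = LS_Task 5 = 14; LS_Task 4 = 14−4 = 10
LF_Task 3 = LS_Task 5 = 14; LS_Task 3 = 14−12 = 2
LF_Task 2 = min(LS_Task 4=10, LS_Task 5=14) = 10; LS_Task 2 = 10−6 = 4
LF_Task 1 = min(LS_Task 2=4, LS_Task 3=2) = 2; LS_Task 1 = 2−2 = 0
Slack_Task 4 = LS_Task 4 − ES_Task 4 = 10 − 8 = 2

2 days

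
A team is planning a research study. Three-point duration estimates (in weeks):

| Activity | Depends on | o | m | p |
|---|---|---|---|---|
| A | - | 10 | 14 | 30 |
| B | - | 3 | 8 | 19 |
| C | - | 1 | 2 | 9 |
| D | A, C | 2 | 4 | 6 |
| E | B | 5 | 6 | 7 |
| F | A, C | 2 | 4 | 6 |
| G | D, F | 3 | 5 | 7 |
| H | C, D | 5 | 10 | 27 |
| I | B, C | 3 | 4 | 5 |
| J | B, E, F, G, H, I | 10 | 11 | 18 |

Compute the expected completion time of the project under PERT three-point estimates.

44 weeks

te_A = (10 + 4·14 + 30)/6 = 96/6 = 16
te_B = (3 + 4·8 + 19)/6 = 54/6 = 9
te_C = (1 + 4·2 + 9)/6 = 18/6 = 3
te_D = (2 + 4·4 + 6)/6 = 24/6 = 4
te_E = (5 + 4·6 + 7)/6 = 36/6 = 6
te_F = (2 + 4·4 + 6)/6 = 24/6 = 4
te_G = (3 + 4·5 + 7)/6 = 30/6 = 5
te_H = (5 + 4·10 + 27)/6 = 72/6 = 12
te_I = (3 + 4·4 + 5)/6 = 24/6 = 4
te_J = (10 + 4·11 + 18)/6 = 72/6 = 12

Forward pass:
ES_A = 0; EF_A = 16
ES_B = 0; EF_B = 9
ES_C = 0; EF_C = 3
ES_D = max(EF_A=16, EF_C=3) = 16; EF_D = 16+4 = 20
ES_E = 9; EF_E = 9+6 = 15
ES_F = max(EF_A=16, EF_C=3) = 16; EF_F = 16+4 = 20
ES_G = max(EF_D=20, EF_F=20) = 20; EF_G = 20+5 = 25
ES_H = max(EF_C=3, EF_D=20) = 20; EF_H = 20+12 = 32
ES_I = max(EF_B=9, EF_C=3) = 9; EF_I = 9+4 = 13
ES_J = max(EF_B=9, EF_E=15, EF_F=20, EF_G=25, EF_H=32, EF_I=13) = 32; EF_J = 32+12 = 44
Expected project duration μ = 44 weeks. Critical path: A → D → H → J.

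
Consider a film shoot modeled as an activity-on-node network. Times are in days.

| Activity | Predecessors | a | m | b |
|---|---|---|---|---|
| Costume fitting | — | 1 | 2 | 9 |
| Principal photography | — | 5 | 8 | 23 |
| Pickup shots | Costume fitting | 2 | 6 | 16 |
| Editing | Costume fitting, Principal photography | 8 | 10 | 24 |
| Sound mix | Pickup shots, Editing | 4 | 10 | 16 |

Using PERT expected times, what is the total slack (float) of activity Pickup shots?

te_Costume fitting = (1 + 4·2 + 9)/6 = 18/6 = 3
te_Principal photography = (5 + 4·8 + 23)/6 = 60/6 = 10
te_Pickup shots = (2 + 4·6 + 16)/6 = 42/6 = 7
te_Editing = (8 + 4·10 + 24)/6 = 72/6 = 12
te_Sound mix = (4 + 4·10 + 16)/6 = 60/6 = 10

Forward pass:
ES_Costume fitting = 0; EF_Costume fitting = 3
ES_Principal photography = 0; EF_Principal photography = 10
ES_Pickup shots = 3; EF_Pickup shots = 3+7 = 10
ES_Editing = max(EF_Costume fitting=3, EF_Principal photography=10) = 10; EF_Editing = 10+12 = 22
ES_Sound mix = max(EF_Pickup shots=10, EF_Editing=22) = 22; EF_Sound mix = 22+10 = 32
Expected project duration μ = 32 days. Critical path: Principal photography → Editing → Sound mix.

Backward pass:
LF_Sound mix = 32; LS_Sound mix = 32−10 = 22
LF_Editing = LS_Sound mix = 22; LS_Editing = 22−12 = 10
LF_Pickup shots = LS_Sound mix = 22; LS_Pickup shots = 22−7 = 15
LF_Principal photography = LS_Editing = 10; LS_Principal photography = 10−10 = 0
LF_Costume fitting = min(LS_Pickup shots=15, LS_Editing=10) = 10; LS_Costume fitting = 10−3 = 7
Slack_Pickup shots = LS_Pickup shots − ES_Pickup shots = 15 − 3 = 12

12 days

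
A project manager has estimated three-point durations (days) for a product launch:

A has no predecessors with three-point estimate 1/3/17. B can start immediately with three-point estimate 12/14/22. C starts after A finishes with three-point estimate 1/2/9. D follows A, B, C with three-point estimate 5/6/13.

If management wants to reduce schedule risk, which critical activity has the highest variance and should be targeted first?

te_A = (1 + 4·3 + 17)/6 = 30/6 = 5; σ²_A = ((17−1)/6)² = 7.111
te_B = (12 + 4·14 + 22)/6 = 90/6 = 15; σ²_B = ((22−12)/6)² = 2.778
te_C = (1 + 4·2 + 9)/6 = 18/6 = 3; σ²_C = ((9−1)/6)² = 1.778
te_D = (5 + 4·6 + 13)/6 = 42/6 = 7; σ²_D = ((13−5)/6)² = 1.778

Forward pass:
ES_A = 0; EF_A = 5
ES_B = 0; EF_B = 15
ES_C = 5; EF_C = 5+3 = 8
ES_D = max(EF_A=5, EF_B=15, EF_C=8) = 15; EF_D = 15+7 = 22
Expected project duration μ = 22 days. Critical path: B → D.

Variances on critical path: σ²_B=2.778, σ²_D=1.778.
Largest is σ²_B = 2.778.

B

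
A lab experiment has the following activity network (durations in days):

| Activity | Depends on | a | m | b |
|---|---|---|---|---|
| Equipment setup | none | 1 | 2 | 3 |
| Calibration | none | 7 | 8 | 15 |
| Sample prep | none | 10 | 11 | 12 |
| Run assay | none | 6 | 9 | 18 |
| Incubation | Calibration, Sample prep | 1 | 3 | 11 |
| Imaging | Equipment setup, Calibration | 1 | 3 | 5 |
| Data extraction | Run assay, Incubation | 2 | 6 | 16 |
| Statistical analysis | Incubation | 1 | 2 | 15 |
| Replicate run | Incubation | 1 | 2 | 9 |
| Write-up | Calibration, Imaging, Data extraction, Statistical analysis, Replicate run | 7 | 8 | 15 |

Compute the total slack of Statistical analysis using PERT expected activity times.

te_Equipment setup = (1 + 4·2 + 3)/6 = 12/6 = 2
te_Calibration = (7 + 4·8 + 15)/6 = 54/6 = 9
te_Sample prep = (10 + 4·11 + 12)/6 = 66/6 = 11
te_Run assay = (6 + 4·9 + 18)/6 = 60/6 = 10
te_Incubation = (1 + 4·3 + 11)/6 = 24/6 = 4
te_Imaging = (1 + 4·3 + 5)/6 = 18/6 = 3
te_Data extraction = (2 + 4·6 + 16)/6 = 42/6 = 7
te_Statistical analysis = (1 + 4·2 + 15)/6 = 24/6 = 4
te_Replicate run = (1 + 4·2 + 9)/6 = 18/6 = 3
te_Write-up = (7 + 4·8 + 15)/6 = 54/6 = 9

Forward pass:
ES_Equipment setup = 0; EF_Equipment setup = 2
ES_Calibration = 0; EF_Calibration = 9
ES_Sample prep = 0; EF_Sample prep = 11
ES_Run assay = 0; EF_Run assay = 10
ES_Incubation = max(EF_Calibration=9, EF_Sample prep=11) = 11; EF_Incubation = 11+4 = 15
ES_Imaging = max(EF_Equipment setup=2, EF_Calibration=9) = 9; EF_Imaging = 9+3 = 12
ES_Data extraction = max(EF_Run assay=10, EF_Incubation=15) = 15; EF_Data extraction = 15+7 = 22
ES_Statistical analysis = 15; EF_Statistical analysis = 15+4 = 19
ES_Replicate run = 15; EF_Replicate run = 15+3 = 18
ES_Write-up = max(EF_Calibration=9, EF_Imaging=12, EF_Data extraction=22, EF_Statistical analysis=19, EF_Replicate run=18) = 22; EF_Write-up = 22+9 = 31
Expected project duration μ = 31 days. Critical path: Sample prep → Incubation → Data extraction → Write-up.

Backward pass:
LF_Write-up = 31; LS_Write-up = 31−9 = 22
LF_Replicate run = LS_Write-up = 22; LS_Replicate run = 22−3 = 19
LF_Statistical analysis = LS_Write-up = 22; LS_Statistical analysis = 22−4 = 18
LF_Data extraction = LS_Write-up = 22; LS_Data extraction = 22−7 = 15
LF_Imaging = LS_Write-up = 22; LS_Imaging = 22−3 = 19
LF_Incubation = min(LS_Data extraction=15, LS_Statistical analysis=18, LS_Replicate run=19) = 15; LS_Incubation = 15−4 = 11
LF_Run assay = LS_Data extraction = 15; LS_Run assay = 15−10 = 5
LF_Sample prep = LS_Incubation = 11; LS_Sample prep = 11−11 = 0
LF_Calibration = min(LS_Incubation=11, LS_Imaging=19, LS_Write-up=22) = 11; LS_Calibration = 11−9 = 2
LF_Equipment setup = LS_Imaging = 19; LS_Equipment setup = 19−2 = 17
Slack_Statistical analysis = LS_Statistical analysis − ES_Statistical analysis = 18 − 15 = 3

3 days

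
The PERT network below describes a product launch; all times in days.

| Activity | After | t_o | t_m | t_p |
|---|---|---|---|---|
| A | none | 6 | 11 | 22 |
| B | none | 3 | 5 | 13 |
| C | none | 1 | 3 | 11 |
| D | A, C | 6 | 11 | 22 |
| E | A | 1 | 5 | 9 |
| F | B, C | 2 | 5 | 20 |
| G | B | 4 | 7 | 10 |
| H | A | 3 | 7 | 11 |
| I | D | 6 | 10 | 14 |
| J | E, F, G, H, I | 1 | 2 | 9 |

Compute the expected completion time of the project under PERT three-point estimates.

te_A = (6 + 4·11 + 22)/6 = 72/6 = 12
te_B = (3 + 4·5 + 13)/6 = 36/6 = 6
te_C = (1 + 4·3 + 11)/6 = 24/6 = 4
te_D = (6 + 4·11 + 22)/6 = 72/6 = 12
te_E = (1 + 4·5 + 9)/6 = 30/6 = 5
te_F = (2 + 4·5 + 20)/6 = 42/6 = 7
te_G = (4 + 4·7 + 10)/6 = 42/6 = 7
te_H = (3 + 4·7 + 11)/6 = 42/6 = 7
te_I = (6 + 4·10 + 14)/6 = 60/6 = 10
te_J = (1 + 4·2 + 9)/6 = 18/6 = 3

Forward pass:
ES_A = 0; EF_A = 12
ES_B = 0; EF_B = 6
ES_C = 0; EF_C = 4
ES_D = max(EF_A=12, EF_C=4) = 12; EF_D = 12+12 = 24
ES_E = 12; EF_E = 12+5 = 17
ES_F = max(EF_B=6, EF_C=4) = 6; EF_F = 6+7 = 13
ES_G = 6; EF_G = 6+7 = 13
ES_H = 12; EF_H = 12+7 = 19
ES_I = 24; EF_I = 24+10 = 34
ES_J = max(EF_E=17, EF_F=13, EF_G=13, EF_H=19, EF_I=34) = 34; EF_J = 34+3 = 37
Expected project duration μ = 37 days. Critical path: A → D → I → J.

37 days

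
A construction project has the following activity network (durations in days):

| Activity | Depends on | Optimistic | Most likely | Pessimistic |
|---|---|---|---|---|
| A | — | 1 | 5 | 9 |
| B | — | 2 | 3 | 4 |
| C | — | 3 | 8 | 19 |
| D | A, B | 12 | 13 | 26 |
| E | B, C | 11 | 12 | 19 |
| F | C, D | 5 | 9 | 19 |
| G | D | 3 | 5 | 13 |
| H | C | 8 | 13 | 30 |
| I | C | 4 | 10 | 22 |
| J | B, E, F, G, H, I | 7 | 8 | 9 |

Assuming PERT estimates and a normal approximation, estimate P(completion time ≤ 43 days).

te_A = (1 + 4·5 + 9)/6 = 30/6 = 5; σ²_A = ((9−1)/6)² = 1.778
te_B = (2 + 4·3 + 4)/6 = 18/6 = 3; σ²_B = ((4−2)/6)² = 0.111
te_C = (3 + 4·8 + 19)/6 = 54/6 = 9; σ²_C = ((19−3)/6)² = 7.111
te_D = (12 + 4·13 + 26)/6 = 90/6 = 15; σ²_D = ((26−12)/6)² = 5.444
te_E = (11 + 4·12 + 19)/6 = 78/6 = 13; σ²_E = ((19−11)/6)² = 1.778
te_F = (5 + 4·9 + 19)/6 = 60/6 = 10; σ²_F = ((19−5)/6)² = 5.444
te_G = (3 + 4·5 + 13)/6 = 36/6 = 6; σ²_G = ((13−3)/6)² = 2.778
te_H = (8 + 4·13 + 30)/6 = 90/6 = 15; σ²_H = ((30−8)/6)² = 13.444
te_I = (4 + 4·10 + 22)/6 = 66/6 = 11; σ²_I = ((22−4)/6)² = 9.000
te_J = (7 + 4·8 + 9)/6 = 48/6 = 8; σ²_J = ((9−7)/6)² = 0.111

Forward pass:
ES_A = 0; EF_A = 5
ES_B = 0; EF_B = 3
ES_C = 0; EF_C = 9
ES_D = max(EF_A=5, EF_B=3) = 5; EF_D = 5+15 = 20
ES_E = max(EF_B=3, EF_C=9) = 9; EF_E = 9+13 = 22
ES_F = max(EF_C=9, EF_D=20) = 20; EF_F = 20+10 = 30
ES_G = 20; EF_G = 20+6 = 26
ES_H = 9; EF_H = 9+15 = 24
ES_I = 9; EF_I = 9+11 = 20
ES_J = max(EF_B=3, EF_E=22, EF_F=30, EF_G=26, EF_H=24, EF_I=20) = 30; EF_J = 30+8 = 38
Expected project duration μ = 38 days. Critical path: A → D → F → J.

Variance along critical path = 1.778 + 5.444 + 5.444 + 0.111 = 12.778; σ = √12.778 = 3.575 days.
Z = (43 − 38) / 3.575 = 1.399
P(T ≤ 43) = Φ(1.399) ≈ 0.919

0.919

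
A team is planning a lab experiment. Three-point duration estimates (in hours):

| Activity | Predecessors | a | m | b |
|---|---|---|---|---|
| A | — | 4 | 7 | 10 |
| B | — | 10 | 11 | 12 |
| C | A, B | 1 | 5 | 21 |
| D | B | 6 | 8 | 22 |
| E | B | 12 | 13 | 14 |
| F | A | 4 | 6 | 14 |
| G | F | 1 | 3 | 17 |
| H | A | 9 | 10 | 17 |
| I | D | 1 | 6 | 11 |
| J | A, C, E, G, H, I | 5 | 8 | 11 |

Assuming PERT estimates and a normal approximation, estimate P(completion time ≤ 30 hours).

te_A = (4 + 4·7 + 10)/6 = 42/6 = 7; σ²_A = ((10−4)/6)² = 1.000
te_B = (10 + 4·11 + 12)/6 = 66/6 = 11; σ²_B = ((12−10)/6)² = 0.111
te_C = (1 + 4·5 + 21)/6 = 42/6 = 7; σ²_C = ((21−1)/6)² = 11.111
te_D = (6 + 4·8 + 22)/6 = 60/6 = 10; σ²_D = ((22−6)/6)² = 7.111
te_E = (12 + 4·13 + 14)/6 = 78/6 = 13; σ²_E = ((14−12)/6)² = 0.111
te_F = (4 + 4·6 + 14)/6 = 42/6 = 7; σ²_F = ((14−4)/6)² = 2.778
te_G = (1 + 4·3 + 17)/6 = 30/6 = 5; σ²_G = ((17−1)/6)² = 7.111
te_H = (9 + 4·10 + 17)/6 = 66/6 = 11; σ²_H = ((17−9)/6)² = 1.778
te_I = (1 + 4·6 + 11)/6 = 36/6 = 6; σ²_I = ((11−1)/6)² = 2.778
te_J = (5 + 4·8 + 11)/6 = 48/6 = 8; σ²_J = ((11−5)/6)² = 1.000

Forward pass:
ES_A = 0; EF_A = 7
ES_B = 0; EF_B = 11
ES_C = max(EF_A=7, EF_B=11) = 11; EF_C = 11+7 = 18
ES_D = 11; EF_D = 11+10 = 21
ES_E = 11; EF_E = 11+13 = 24
ES_F = 7; EF_F = 7+7 = 14
ES_G = 14; EF_G = 14+5 = 19
ES_H = 7; EF_H = 7+11 = 18
ES_I = 21; EF_I = 21+6 = 27
ES_J = max(EF_A=7, EF_C=18, EF_E=24, EF_G=19, EF_H=18, EF_I=27) = 27; EF_J = 27+8 = 35
Expected project duration μ = 35 hours. Critical path: B → D → I → J.

Variance along critical path = 0.111 + 7.111 + 2.778 + 1.000 = 11.000; σ = √11.000 = 3.317 hours.
Z = (30 − 35) / 3.317 = -1.508
P(T ≤ 30) = Φ(-1.508) ≈ 0.066

0.066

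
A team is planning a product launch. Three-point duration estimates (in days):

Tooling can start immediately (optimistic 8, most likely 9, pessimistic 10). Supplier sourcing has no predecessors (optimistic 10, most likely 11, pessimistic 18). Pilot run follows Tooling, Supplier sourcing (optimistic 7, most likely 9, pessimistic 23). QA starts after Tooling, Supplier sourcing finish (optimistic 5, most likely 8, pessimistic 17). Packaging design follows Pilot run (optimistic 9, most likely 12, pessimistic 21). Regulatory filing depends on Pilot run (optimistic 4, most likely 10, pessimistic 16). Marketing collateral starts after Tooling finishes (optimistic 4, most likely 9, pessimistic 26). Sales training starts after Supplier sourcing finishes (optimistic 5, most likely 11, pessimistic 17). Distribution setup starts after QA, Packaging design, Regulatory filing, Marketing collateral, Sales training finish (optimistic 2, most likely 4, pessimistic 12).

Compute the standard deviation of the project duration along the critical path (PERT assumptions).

te_Tooling = (8 + 4·9 + 10)/6 = 54/6 = 9; σ²_Tooling = ((10−8)/6)² = 0.111
te_Supplier sourcing = (10 + 4·11 + 18)/6 = 72/6 = 12; σ²_Supplier sourcing = ((18−10)/6)² = 1.778
te_Pilot run = (7 + 4·9 + 23)/6 = 66/6 = 11; σ²_Pilot run = ((23−7)/6)² = 7.111
te_QA = (5 + 4·8 + 17)/6 = 54/6 = 9; σ²_QA = ((17−5)/6)² = 4.000
te_Packaging design = (9 + 4·12 + 21)/6 = 78/6 = 13; σ²_Packaging design = ((21−9)/6)² = 4.000
te_Regulatory filing = (4 + 4·10 + 16)/6 = 60/6 = 10; σ²_Regulatory filing = ((16−4)/6)² = 4.000
te_Marketing collateral = (4 + 4·9 + 26)/6 = 66/6 = 11; σ²_Marketing collateral = ((26−4)/6)² = 13.444
te_Sales training = (5 + 4·11 + 17)/6 = 66/6 = 11; σ²_Sales training = ((17−5)/6)² = 4.000
te_Distribution setup = (2 + 4·4 + 12)/6 = 30/6 = 5; σ²_Distribution setup = ((12−2)/6)² = 2.778

Forward pass:
ES_Tooling = 0; EF_Tooling = 9
ES_Supplier sourcing = 0; EF_Supplier sourcing = 12
ES_Pilot run = max(EF_Tooling=9, EF_Supplier sourcing=12) = 12; EF_Pilot run = 12+11 = 23
ES_QA = max(EF_Tooling=9, EF_Supplier sourcing=12) = 12; EF_QA = 12+9 = 21
ES_Packaging design = 23; EF_Packaging design = 23+13 = 36
ES_Regulatory filing = 23; EF_Regulatory filing = 23+10 = 33
ES_Marketing collateral = 9; EF_Marketing collateral = 9+11 = 20
ES_Sales training = 12; EF_Sales training = 12+11 = 23
ES_Distribution setup = max(EF_QA=21, EF_Packaging design=36, EF_Regulatory filing=33, EF_Marketing collateral=20, EF_Sales training=23) = 36; EF_Distribution setup = 36+5 = 41
Expected project duration μ = 41 days. Critical path: Supplier sourcing → Pilot run → Packaging design → Distribution setup.

Variance along critical path = 1.778 + 7.111 + 4.000 + 2.778 = 15.667
σ = √15.667 = 3.958 days

3.96 days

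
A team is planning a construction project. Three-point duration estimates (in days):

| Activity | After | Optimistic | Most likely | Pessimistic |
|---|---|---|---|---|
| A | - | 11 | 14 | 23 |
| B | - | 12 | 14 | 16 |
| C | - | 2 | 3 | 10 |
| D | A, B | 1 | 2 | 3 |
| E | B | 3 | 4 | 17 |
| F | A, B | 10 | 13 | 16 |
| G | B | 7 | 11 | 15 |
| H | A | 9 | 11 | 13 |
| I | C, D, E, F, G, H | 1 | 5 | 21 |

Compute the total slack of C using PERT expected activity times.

24 days

te_A = (11 + 4·14 + 23)/6 = 90/6 = 15
te_B = (12 + 4·14 + 16)/6 = 84/6 = 14
te_C = (2 + 4·3 + 10)/6 = 24/6 = 4
te_D = (1 + 4·2 + 3)/6 = 12/6 = 2
te_E = (3 + 4·4 + 17)/6 = 36/6 = 6
te_F = (10 + 4·13 + 16)/6 = 78/6 = 13
te_G = (7 + 4·11 + 15)/6 = 66/6 = 11
te_H = (9 + 4·11 + 13)/6 = 66/6 = 11
te_I = (1 + 4·5 + 21)/6 = 42/6 = 7

Forward pass:
ES_A = 0; EF_A = 15
ES_B = 0; EF_B = 14
ES_C = 0; EF_C = 4
ES_D = max(EF_A=15, EF_B=14) = 15; EF_D = 15+2 = 17
ES_E = 14; EF_E = 14+6 = 20
ES_F = max(EF_A=15, EF_B=14) = 15; EF_F = 15+13 = 28
ES_G = 14; EF_G = 14+11 = 25
ES_H = 15; EF_H = 15+11 = 26
ES_I = max(EF_C=4, EF_D=17, EF_E=20, EF_F=28, EF_G=25, EF_H=26) = 28; EF_I = 28+7 = 35
Expected project duration μ = 35 days. Critical path: A → F → I.

Backward pass:
LF_I = 35; LS_I = 35−7 = 28
LF_H = LS_I = 28; LS_H = 28−11 = 17
LF_G = LS_I = 28; LS_G = 28−11 = 17
LF_F = LS_I = 28; LS_F = 28−13 = 15
LF_E = LS_I = 28; LS_E = 28−6 = 22
LF_D = LS_I = 28; LS_D = 28−2 = 26
LF_C = LS_I = 28; LS_C = 28−4 = 24
LF_B = min(LS_D=26, LS_E=22, LS_F=15, LS_G=17) = 15; LS_B = 15−14 = 1
LF_A = min(LS_D=26, LS_F=15, LS_H=17) = 15; LS_A = 15−15 = 0
Slack_C = LS_C − ES_C = 24 − 0 = 24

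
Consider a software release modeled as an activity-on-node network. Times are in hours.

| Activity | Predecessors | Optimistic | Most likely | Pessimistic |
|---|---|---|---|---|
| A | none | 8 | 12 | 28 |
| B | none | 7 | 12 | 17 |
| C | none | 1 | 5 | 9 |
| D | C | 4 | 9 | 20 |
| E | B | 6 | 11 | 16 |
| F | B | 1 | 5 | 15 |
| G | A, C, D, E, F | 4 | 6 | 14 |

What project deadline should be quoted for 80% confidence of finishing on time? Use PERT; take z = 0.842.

32.4 hours

te_A = (8 + 4·12 + 28)/6 = 84/6 = 14; σ²_A = ((28−8)/6)² = 11.111
te_B = (7 + 4·12 + 17)/6 = 72/6 = 12; σ²_B = ((17−7)/6)² = 2.778
te_C = (1 + 4·5 + 9)/6 = 30/6 = 5; σ²_C = ((9−1)/6)² = 1.778
te_D = (4 + 4·9 + 20)/6 = 60/6 = 10; σ²_D = ((20−4)/6)² = 7.111
te_E = (6 + 4·11 + 16)/6 = 66/6 = 11; σ²_E = ((16−6)/6)² = 2.778
te_F = (1 + 4·5 + 15)/6 = 36/6 = 6; σ²_F = ((15−1)/6)² = 5.444
te_G = (4 + 4·6 + 14)/6 = 42/6 = 7; σ²_G = ((14−4)/6)² = 2.778

Forward pass:
ES_A = 0; EF_A = 14
ES_B = 0; EF_B = 12
ES_C = 0; EF_C = 5
ES_D = 5; EF_D = 5+10 = 15
ES_E = 12; EF_E = 12+11 = 23
ES_F = 12; EF_F = 12+6 = 18
ES_G = max(EF_A=14, EF_C=5, EF_D=15, EF_E=23, EF_F=18) = 23; EF_G = 23+7 = 30
Expected project duration μ = 30 hours. Critical path: B → E → G.

Variance along critical path = 2.778 + 2.778 + 2.778 = 8.333; σ = 2.887 hours.
D = μ + z·σ = 30 + 0.842·2.887 = 32.4 hours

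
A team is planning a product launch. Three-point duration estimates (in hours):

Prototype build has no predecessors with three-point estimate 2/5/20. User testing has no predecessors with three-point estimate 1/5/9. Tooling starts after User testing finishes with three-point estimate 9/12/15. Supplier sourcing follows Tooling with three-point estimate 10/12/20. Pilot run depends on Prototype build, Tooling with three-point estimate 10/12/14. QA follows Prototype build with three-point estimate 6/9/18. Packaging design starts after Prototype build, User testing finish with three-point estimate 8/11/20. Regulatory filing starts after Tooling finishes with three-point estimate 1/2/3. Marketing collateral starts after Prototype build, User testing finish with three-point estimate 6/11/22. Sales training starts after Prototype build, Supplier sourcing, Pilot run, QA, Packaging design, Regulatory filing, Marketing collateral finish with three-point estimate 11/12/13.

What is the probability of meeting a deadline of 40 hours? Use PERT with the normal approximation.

0.200

te_Prototype build = (2 + 4·5 + 20)/6 = 42/6 = 7; σ²_Prototype build = ((20−2)/6)² = 9.000
te_User testing = (1 + 4·5 + 9)/6 = 30/6 = 5; σ²_User testing = ((9−1)/6)² = 1.778
te_Tooling = (9 + 4·12 + 15)/6 = 72/6 = 12; σ²_Tooling = ((15−9)/6)² = 1.000
te_Supplier sourcing = (10 + 4·12 + 20)/6 = 78/6 = 13; σ²_Supplier sourcing = ((20−10)/6)² = 2.778
te_Pilot run = (10 + 4·12 + 14)/6 = 72/6 = 12; σ²_Pilot run = ((14−10)/6)² = 0.444
te_QA = (6 + 4·9 + 18)/6 = 60/6 = 10; σ²_QA = ((18−6)/6)² = 4.000
te_Packaging design = (8 + 4·11 + 20)/6 = 72/6 = 12; σ²_Packaging design = ((20−8)/6)² = 4.000
te_Regulatory filing = (1 + 4·2 + 3)/6 = 12/6 = 2; σ²_Regulatory filing = ((3−1)/6)² = 0.111
te_Marketing collateral = (6 + 4·11 + 22)/6 = 72/6 = 12; σ²_Marketing collateral = ((22−6)/6)² = 7.111
te_Sales training = (11 + 4·12 + 13)/6 = 72/6 = 12; σ²_Sales training = ((13−11)/6)² = 0.111

Forward pass:
ES_Prototype build = 0; EF_Prototype build = 7
ES_User testing = 0; EF_User testing = 5
ES_Tooling = 5; EF_Tooling = 5+12 = 17
ES_Supplier sourcing = 17; EF_Supplier sourcing = 17+13 = 30
ES_Pilot run = max(EF_Prototype build=7, EF_Tooling=17) = 17; EF_Pilot run = 17+12 = 29
ES_QA = 7; EF_QA = 7+10 = 17
ES_Packaging design = max(EF_Prototype build=7, EF_User testing=5) = 7; EF_Packaging design = 7+12 = 19
ES_Regulatory filing = 17; EF_Regulatory filing = 17+2 = 19
ES_Marketing collateral = max(EF_Prototype build=7, EF_User testing=5) = 7; EF_Marketing collateral = 7+12 = 19
ES_Sales training = max(EF_Prototype build=7, EF_Supplier sourcing=30, EF_Pilot run=29, EF_QA=17, EF_Packaging design=19, EF_Regulatory filing=19, EF_Marketing collateral=19) = 30; EF_Sales training = 30+12 = 42
Expected project duration μ = 42 hours. Critical path: User testing → Tooling → Supplier sourcing → Sales training.

Variance along critical path = 1.778 + 1.000 + 2.778 + 0.111 = 5.667; σ = √5.667 = 2.380 hours.
Z = (40 − 42) / 2.380 = -0.840
P(T ≤ 40) = Φ(-0.840) ≈ 0.200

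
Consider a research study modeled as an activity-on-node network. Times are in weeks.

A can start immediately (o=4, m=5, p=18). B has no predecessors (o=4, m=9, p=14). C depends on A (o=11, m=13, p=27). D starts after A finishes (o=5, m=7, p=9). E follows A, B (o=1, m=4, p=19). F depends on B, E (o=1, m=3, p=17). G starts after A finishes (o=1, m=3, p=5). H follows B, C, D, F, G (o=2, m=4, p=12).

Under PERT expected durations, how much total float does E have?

te_A = (4 + 4·5 + 18)/6 = 42/6 = 7
te_B = (4 + 4·9 + 14)/6 = 54/6 = 9
te_C = (11 + 4·13 + 27)/6 = 90/6 = 15
te_D = (5 + 4·7 + 9)/6 = 42/6 = 7
te_E = (1 + 4·4 + 19)/6 = 36/6 = 6
te_F = (1 + 4·3 + 17)/6 = 30/6 = 5
te_G = (1 + 4·3 + 5)/6 = 18/6 = 3
te_H = (2 + 4·4 + 12)/6 = 30/6 = 5

Forward pass:
ES_A = 0; EF_A = 7
ES_B = 0; EF_B = 9
ES_C = 7; EF_C = 7+15 = 22
ES_D = 7; EF_D = 7+7 = 14
ES_E = max(EF_A=7, EF_B=9) = 9; EF_E = 9+6 = 15
ES_F = max(EF_B=9, EF_E=15) = 15; EF_F = 15+5 = 20
ES_G = 7; EF_G = 7+3 = 10
ES_H = max(EF_B=9, EF_C=22, EF_D=14, EF_F=20, EF_G=10) = 22; EF_H = 22+5 = 27
Expected project duration μ = 27 weeks. Critical path: A → C → H.

Backward pass:
LF_H = 27; LS_H = 27−5 = 22
LF_G = LS_H = 22; LS_G = 22−3 = 19
LF_F = LS_H = 22; LS_F = 22−5 = 17
LF_E = LS_F = 17; LS_E = 17−6 = 11
LF_D = LS_H = 22; LS_D = 22−7 = 15
LF_C = LS_H = 22; LS_C = 22−15 = 7
LF_B = min(LS_E=11, LS_F=17, LS_H=22) = 11; LS_B = 11−9 = 2
LF_A = min(LS_C=7, LS_D=15, LS_E=11, LS_G=19) = 7; LS_A = 7−7 = 0
Slack_E = LS_E − ES_E = 11 − 9 = 2

2 weeks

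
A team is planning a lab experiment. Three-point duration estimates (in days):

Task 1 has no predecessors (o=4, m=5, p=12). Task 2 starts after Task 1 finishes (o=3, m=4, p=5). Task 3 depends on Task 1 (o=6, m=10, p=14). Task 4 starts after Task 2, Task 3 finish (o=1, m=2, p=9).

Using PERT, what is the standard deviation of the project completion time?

2.31 days

te_Task 1 = (4 + 4·5 + 12)/6 = 36/6 = 6; σ²_Task 1 = ((12−4)/6)² = 1.778
te_Task 2 = (3 + 4·4 + 5)/6 = 24/6 = 4; σ²_Task 2 = ((5−3)/6)² = 0.111
te_Task 3 = (6 + 4·10 + 14)/6 = 60/6 = 10; σ²_Task 3 = ((14−6)/6)² = 1.778
te_Task 4 = (1 + 4·2 + 9)/6 = 18/6 = 3; σ²_Task 4 = ((9−1)/6)² = 1.778

Forward pass:
ES_Task 1 = 0; EF_Task 1 = 6
ES_Task 2 = 6; EF_Task 2 = 6+4 = 10
ES_Task 3 = 6; EF_Task 3 = 6+10 = 16
ES_Task 4 = max(EF_Task 2=10, EF_Task 3=16) = 16; EF_Task 4 = 16+3 = 19
Expected project duration μ = 19 days. Critical path: Task 1 → Task 3 → Task 4.

Variance along critical path = 1.778 + 1.778 + 1.778 = 5.333
σ = √5.333 = 2.309 days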